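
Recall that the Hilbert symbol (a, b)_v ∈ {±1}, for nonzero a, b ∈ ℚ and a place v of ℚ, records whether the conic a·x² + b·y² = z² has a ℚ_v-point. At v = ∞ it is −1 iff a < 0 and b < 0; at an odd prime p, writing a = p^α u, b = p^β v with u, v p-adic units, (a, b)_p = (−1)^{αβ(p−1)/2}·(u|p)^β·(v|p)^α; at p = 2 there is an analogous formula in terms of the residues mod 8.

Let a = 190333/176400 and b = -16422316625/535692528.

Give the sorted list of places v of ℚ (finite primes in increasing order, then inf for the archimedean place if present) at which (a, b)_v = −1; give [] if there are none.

Mod squares: a ≡ 13, b ≡ -455. Check v ∈ {∞, 2, 3, 5, 7, 11, 13, 17}.
v=7: a=7^-2·(≡5), b=7^-1·(≡5) mod 7; (5|7)=-1, (5|7)=-1; (−1)^{-2·-1·3}·(-1)^-1·(-1)^-2 = -1.
v=13: a=13^1·(≡1), b=13^1·(≡9) mod 13; (1|13)=+1, (9|13)=+1; (−1)^{1·1·6}·(+1)^1·(+1)^1 = +1.
v=∞: 13 > 0 and -455 < 0  ⇒  (a,b)_∞ = +1.
v=3: a=3^-2·(≡1), b=3^-14·(≡1) mod 3; (1|3)=+1, (1|3)=+1; (−1)^{-2·-14·1}·(+1)^-14·(+1)^-2 = +1.
v=11: a=11^4·(≡6), b=11^2·(≡2) mod 11; (6|11)=-1, (2|11)=-1; (−1)^{4·2·5}·(-1)^2·(-1)^4 = +1.
v=17: a=17^0·(≡15), b=17^4·(≡16) mod 17; (15|17)=+1, (16|17)=+1; (−1)^{0·4·8}·(+1)^4·(+1)^0 = +1.
v=5: a=5^-2·(≡3), b=5^3·(≡4) mod 5; (3|5)=-1, (4|5)=+1; (−1)^{-2·3·2}·(-1)^3·(+1)^-2 = -1.
v=2: v_2(a)=-4, v_2(b)=-4; units ≡ 5, 1 (mod 8); ε·ε+αω+βω = 0·0+-4·0+-4·1 ≡ 0  ⇒  (a,b)_2 = +1.
|Ram(13, -455)| = 2, even; anisotropic at {5, 7}.

[5, 7]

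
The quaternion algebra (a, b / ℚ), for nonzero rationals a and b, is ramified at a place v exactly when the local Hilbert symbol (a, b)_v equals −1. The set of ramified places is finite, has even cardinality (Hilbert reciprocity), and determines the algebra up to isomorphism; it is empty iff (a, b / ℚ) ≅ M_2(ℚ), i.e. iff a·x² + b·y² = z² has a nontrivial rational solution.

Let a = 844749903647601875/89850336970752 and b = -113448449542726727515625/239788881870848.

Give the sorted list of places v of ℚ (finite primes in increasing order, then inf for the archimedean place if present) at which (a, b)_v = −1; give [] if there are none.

Mod squares: a ≡ 1314214, b ≡ -82. Check v ∈ {∞, 2, 3, 5, 7, 11, 17, 19, 31, 37, 41, 47}.
v=31: a=31^3·(≡3), b=31^4·(≡24) mod 31; (3|31)=-1, (24|31)=-1; (−1)^{3·4·15}·(-1)^4·(-1)^3 = -1.
v=3: a=3^-4·(≡1), b=3^0·(≡2) mod 3; (1|3)=+1, (2|3)=-1; (−1)^{-4·0·1}·(+1)^0·(-1)^-4 = +1.
v=19: a=19^2·(≡13), b=19^0·(≡2) mod 19; (13|19)=-1, (2|19)=-1; (−1)^{2·0·9}·(-1)^0·(-1)^2 = +1.
v=2: v_2(a)=-11, v_2(b)=-21; units ≡ 3, 7 (mod 8); ε·ε+αω+βω = 1·1+-11·0+-21·1 ≡ 0  ⇒  (a,b)_2 = +1.
v=∞: 1314214 > 0 and -82 < 0  ⇒  (a,b)_∞ = +1.
v=5: a=5^4·(≡4), b=5^6·(≡3) mod 5; (4|5)=+1, (3|5)=-1; (−1)^{4·6·2}·(+1)^6·(-1)^4 = +1.
v=41: a=41^1·(≡33), b=41^1·(≡40) mod 41; (33|41)=+1, (40|41)=+1; (−1)^{1·1·20}·(+1)^1·(+1)^1 = +1.
v=11: a=11^3·(≡9), b=11^6·(≡10) mod 11; (9|11)=+1, (10|11)=-1; (−1)^{3·6·5}·(+1)^6·(-1)^3 = -1.
v=17: a=17^-2·(≡10), b=17^-4·(≡5) mod 17; (10|17)=-1, (5|17)=-1; (−1)^{-2·-4·8}·(-1)^-4·(-1)^-2 = +1.
v=47: a=47^1·(≡5), b=47^2·(≡14) mod 47; (5|47)=-1, (14|47)=+1; (−1)^{1·2·23}·(-1)^2·(+1)^1 = +1.
v=7: a=7^2·(≡5), b=7^2·(≡1) mod 7; (5|7)=-1, (1|7)=+1; (−1)^{2·2·3}·(-1)^2·(+1)^2 = +1.
v=37: a=37^-4·(≡10), b=37^-2·(≡32) mod 37; (10|37)=+1, (32|37)=-1; (−1)^{-4·-2·18}·(+1)^-2·(-1)^-4 = +1.
(1314214, -82 / ℚ) ramifies at {11, 31}: a division algebra.

[11, 31]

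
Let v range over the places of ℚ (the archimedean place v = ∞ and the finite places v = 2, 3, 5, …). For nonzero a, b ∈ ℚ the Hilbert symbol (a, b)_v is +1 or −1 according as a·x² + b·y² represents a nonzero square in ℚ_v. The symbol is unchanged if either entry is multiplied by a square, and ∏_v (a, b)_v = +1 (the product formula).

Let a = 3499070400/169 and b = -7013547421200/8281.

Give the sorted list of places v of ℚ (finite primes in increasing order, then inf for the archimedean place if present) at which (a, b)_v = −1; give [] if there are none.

Mod squares: a ≡ 551, b ≡ -713. Check v ∈ {∞, 2, 3, 5, 7, 13, 19, 23, 29, 31}.
v=29: a=29^1·(≡18), b=29^2·(≡3) mod 29; (18|29)=-1, (3|29)=-1; (−1)^{1·2·14}·(-1)^2·(-1)^1 = -1.
v=13: a=13^-2·(≡7), b=13^-2·(≡7) mod 13; (7|13)=-1, (7|13)=-1; (−1)^{-2·-2·6}·(-1)^-2·(-1)^-2 = +1.
v=23: a=23^0·(≡22), b=23^1·(≡10) mod 23; (22|23)=-1, (10|23)=-1; (−1)^{0·1·11}·(-1)^1·(-1)^0 = -1.
v=31: a=31^0·(≡6), b=31^1·(≡25) mod 31; (6|31)=-1, (25|31)=+1; (−1)^{0·1·15}·(-1)^1·(+1)^0 = -1.
v=7: a=7^2·(≡3), b=7^-2·(≡2) mod 7; (3|7)=-1, (2|7)=+1; (−1)^{2·-2·3}·(-1)^-2·(+1)^2 = +1.
v=2: v_2(a)=6, v_2(b)=4; units ≡ 7, 7 (mod 8); ε·ε+αω+βω = 1·1+6·0+4·0 ≡ 1  ⇒  (a,b)_2 = -1.
v=19: a=19^1·(≡2), b=19^2·(≡1) mod 19; (2|19)=-1, (1|19)=+1; (−1)^{1·2·9}·(-1)^2·(+1)^1 = +1.
v=5: a=5^2·(≡4), b=5^2·(≡2) mod 5; (4|5)=+1, (2|5)=-1; (−1)^{2·2·2}·(+1)^2·(-1)^2 = +1.
v=∞: 551 > 0 and -713 < 0  ⇒  (a,b)_∞ = +1.
v=3: a=3^4·(≡2), b=3^4·(≡1) mod 3; (2|3)=-1, (1|3)=+1; (−1)^{4·4·1}·(-1)^4·(+1)^4 = +1.
Ram(551, -713) = {2, 23, 29, 31}; no ℚ_2-point on the conic.

[2, 23, 29, 31]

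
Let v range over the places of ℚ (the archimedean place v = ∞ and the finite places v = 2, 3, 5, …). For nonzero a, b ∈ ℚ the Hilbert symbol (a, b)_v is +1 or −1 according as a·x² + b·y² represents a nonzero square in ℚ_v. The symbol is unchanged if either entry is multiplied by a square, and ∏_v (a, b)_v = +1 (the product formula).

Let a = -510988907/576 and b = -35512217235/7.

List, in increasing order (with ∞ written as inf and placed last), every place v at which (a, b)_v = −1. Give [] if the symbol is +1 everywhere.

Mod squares: a ≡ -3023603, b ≡ -3068957045. Check v ∈ {∞, 2, 3, 5, 7, 11, 13, 17, 19, 23, 29, 37}.
v=37: a=37^1·(≡14), b=37^1·(≡32) mod 37; (14|37)=-1, (32|37)=-1; (−1)^{1·1·18}·(-1)^1·(-1)^1 = +1.
v=7: a=7^0·(≡6), b=7^-1·(≡2) mod 7; (6|7)=-1, (2|7)=+1; (−1)^{0·-1·3}·(-1)^-1·(+1)^0 = -1.
v=13: a=13^2·(≡7), b=13^0·(≡11) mod 13; (7|13)=-1, (11|13)=-1; (−1)^{2·0·6}·(-1)^0·(-1)^2 = +1.
v=29: a=29^0·(≡1), b=29^1·(≡9) mod 29; (1|29)=+1, (9|29)=+1; (−1)^{0·1·14}·(+1)^1·(+1)^0 = +1.
v=3: a=3^-2·(≡1), b=3^4·(≡1) mod 3; (1|3)=+1, (1|3)=+1; (−1)^{-2·4·1}·(+1)^4·(+1)^-2 = +1.
v=11: a=11^1·(≡6), b=11^1·(≡10) mod 11; (6|11)=-1, (10|11)=-1; (−1)^{1·1·5}·(-1)^1·(-1)^1 = -1.
v=19: a=19^1·(≡4), b=19^1·(≡3) mod 19; (4|19)=+1, (3|19)=-1; (−1)^{1·1·9}·(+1)^1·(-1)^1 = +1.
v=2: v_2(a)=-6, v_2(b)=0; units ≡ 5, 3 (mod 8); ε·ε+αω+βω = 0·1+-6·1+0·1 ≡ 0  ⇒  (a,b)_2 = +1.
v=5: a=5^0·(≡3), b=5^1·(≡4) mod 5; (3|5)=-1, (4|5)=+1; (−1)^{0·1·2}·(-1)^1·(+1)^0 = -1.
v=17: a=17^1·(≡6), b=17^1·(≡16) mod 17; (6|17)=-1, (16|17)=+1; (−1)^{1·1·8}·(-1)^1·(+1)^1 = -1.
v=23: a=23^1·(≡10), b=23^1·(≡15) mod 23; (10|23)=-1, (15|23)=-1; (−1)^{1·1·11}·(-1)^1·(-1)^1 = -1.
v=∞: -3023603 < 0 and -3068957045 < 0  ⇒  (a,b)_∞ = -1.
Ram(-3023603, -3068957045) = {5, 7, 11, 17, 23, ∞}; no ℚ_5-point on the conic.

[5, 7, 11, 17, 23, inf]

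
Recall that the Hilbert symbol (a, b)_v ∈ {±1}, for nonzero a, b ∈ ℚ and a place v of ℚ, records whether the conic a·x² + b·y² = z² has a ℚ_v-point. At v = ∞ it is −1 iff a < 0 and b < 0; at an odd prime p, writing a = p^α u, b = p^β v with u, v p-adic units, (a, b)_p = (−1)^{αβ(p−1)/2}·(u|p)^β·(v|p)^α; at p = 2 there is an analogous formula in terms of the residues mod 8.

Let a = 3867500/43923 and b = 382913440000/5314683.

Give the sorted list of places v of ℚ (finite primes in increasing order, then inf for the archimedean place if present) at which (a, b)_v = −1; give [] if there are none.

Mod squares: a ≡ 4641, b ≡ 3. Check v ∈ {∞, 2, 3, 5, 7, 11, 13, 17}.
v=∞: 4641 > 0 and 3 > 0  ⇒  (a,b)_∞ = +1.
v=11: a=11^-4·(≡7), b=11^-6·(≡1) mod 11; (7|11)=-1, (1|11)=+1; (−1)^{-4·-6·5}·(-1)^-6·(+1)^-4 = +1.
v=7: a=7^1·(≡5), b=7^2·(≡3) mod 7; (5|7)=-1, (3|7)=-1; (−1)^{1·2·3}·(-1)^2·(-1)^1 = -1.
v=3: a=3^-1·(≡2), b=3^-1·(≡1) mod 3; (2|3)=-1, (1|3)=+1; (−1)^{-1·-1·1}·(-1)^-1·(+1)^-1 = +1.
v=2: v_2(a)=2, v_2(b)=8; units ≡ 1, 3 (mod 8); ε·ε+αω+βω = 0·1+2·1+8·0 ≡ 0  ⇒  (a,b)_2 = +1.
v=5: a=5^4·(≡1), b=5^4·(≡3) mod 5; (1|5)=+1, (3|5)=-1; (−1)^{4·4·2}·(+1)^4·(-1)^4 = +1.
v=13: a=13^1·(≡11), b=13^2·(≡1) mod 13; (11|13)=-1, (1|13)=+1; (−1)^{1·2·6}·(-1)^2·(+1)^1 = +1.
v=17: a=17^1·(≡9), b=17^2·(≡11) mod 17; (9|17)=+1, (11|17)=-1; (−1)^{1·2·8}·(+1)^2·(-1)^1 = -1.
Ram(4641, 3) = {7, 17}; no ℚ_7-point on the conic.

[7, 17]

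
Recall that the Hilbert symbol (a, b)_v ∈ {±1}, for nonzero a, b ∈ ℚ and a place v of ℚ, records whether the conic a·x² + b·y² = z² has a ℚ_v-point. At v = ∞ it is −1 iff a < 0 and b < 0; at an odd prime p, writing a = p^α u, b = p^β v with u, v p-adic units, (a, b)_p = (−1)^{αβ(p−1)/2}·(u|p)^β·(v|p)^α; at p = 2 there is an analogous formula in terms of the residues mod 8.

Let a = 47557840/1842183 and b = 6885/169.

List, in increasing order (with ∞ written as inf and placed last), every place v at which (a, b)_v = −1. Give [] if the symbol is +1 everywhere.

Mod squares: a ≡ 595, b ≡ 85. Check v ∈ {∞, 2, 3, 5, 7, 11, 13, 17, 19}.
v=11: a=11^2·(≡5), b=11^0·(≡8) mod 11; (5|11)=+1, (8|11)=-1; (−1)^{2·0·5}·(+1)^0·(-1)^2 = +1.
v=∞: 595 > 0 and 85 > 0  ⇒  (a,b)_∞ = +1.
v=13: a=13^0·(≡1), b=13^-2·(≡8) mod 13; (1|13)=+1, (8|13)=-1; (−1)^{0·-2·6}·(+1)^-2·(-1)^0 = +1.
v=7: a=7^-1·(≡2), b=7^0·(≡4) mod 7; (2|7)=+1, (4|7)=+1; (−1)^{-1·0·3}·(+1)^0·(+1)^-1 = +1.
v=19: a=19^-2·(≡9), b=19^0·(≡6) mod 19; (9|19)=+1, (6|19)=+1; (−1)^{-2·0·9}·(+1)^0·(+1)^-2 = +1.
v=17: a=17^3·(≡2), b=17^1·(≡3) mod 17; (2|17)=+1, (3|17)=-1; (−1)^{3·1·8}·(+1)^1·(-1)^3 = -1.
v=3: a=3^-6·(≡1), b=3^4·(≡1) mod 3; (1|3)=+1, (1|3)=+1; (−1)^{-6·4·1}·(+1)^4·(+1)^-6 = +1.
v=5: a=5^1·(≡1), b=5^1·(≡3) mod 5; (1|5)=+1, (3|5)=-1; (−1)^{1·1·2}·(+1)^1·(-1)^1 = -1.
v=2: v_2(a)=4, v_2(b)=0; units ≡ 3, 5 (mod 8); ε·ε+αω+βω = 1·0+4·1+0·1 ≡ 0  ⇒  (a,b)_2 = +1.
Ram(595, 85) = {5, 17}; no ℚ_5-point on the conic.

[5, 17]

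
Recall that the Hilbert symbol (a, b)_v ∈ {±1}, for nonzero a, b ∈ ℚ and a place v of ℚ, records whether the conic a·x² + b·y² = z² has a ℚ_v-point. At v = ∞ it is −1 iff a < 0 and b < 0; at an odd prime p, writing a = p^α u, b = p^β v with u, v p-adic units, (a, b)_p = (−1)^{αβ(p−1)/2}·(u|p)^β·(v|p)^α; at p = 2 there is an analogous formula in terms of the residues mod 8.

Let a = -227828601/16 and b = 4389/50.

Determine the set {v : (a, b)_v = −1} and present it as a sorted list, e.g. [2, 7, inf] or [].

[3, 19]

Mod squares: a ≡ -1729, b ≡ 8778. Check v ∈ {∞, 2, 3, 5, 7, 11, 13, 19}.
v=11: a=11^4·(≡3), b=11^1·(≡6) mod 11; (3|11)=+1, (6|11)=-1; (−1)^{4·1·5}·(+1)^1·(-1)^4 = +1.
v=13: a=13^1·(≡12), b=13^0·(≡9) mod 13; (12|13)=+1, (9|13)=+1; (−1)^{1·0·6}·(+1)^0·(+1)^1 = +1.
v=∞: -1729 < 0 and 8778 > 0  ⇒  (a,b)_∞ = +1.
v=2: v_2(a)=-4, v_2(b)=-1; units ≡ 7, 5 (mod 8); ε·ε+αω+βω = 1·0+-4·1+-1·0 ≡ 0  ⇒  (a,b)_2 = +1.
v=5: a=5^0·(≡4), b=5^-2·(≡2) mod 5; (4|5)=+1, (2|5)=-1; (−1)^{0·-2·2}·(+1)^-2·(-1)^0 = +1.
v=7: a=7^1·(≡6), b=7^1·(≡4) mod 7; (6|7)=-1, (4|7)=+1; (−1)^{1·1·3}·(-1)^1·(+1)^1 = +1.
v=19: a=19^1·(≡1), b=19^1·(≡5) mod 19; (1|19)=+1, (5|19)=+1; (−1)^{1·1·9}·(+1)^1·(+1)^1 = -1.
v=3: a=3^2·(≡2), b=3^1·(≡1) mod 3; (2|3)=-1, (1|3)=+1; (−1)^{2·1·1}·(-1)^1·(+1)^2 = -1.
|Ram(-1729, 8778)| = 2, even; anisotropic at {3, 19}.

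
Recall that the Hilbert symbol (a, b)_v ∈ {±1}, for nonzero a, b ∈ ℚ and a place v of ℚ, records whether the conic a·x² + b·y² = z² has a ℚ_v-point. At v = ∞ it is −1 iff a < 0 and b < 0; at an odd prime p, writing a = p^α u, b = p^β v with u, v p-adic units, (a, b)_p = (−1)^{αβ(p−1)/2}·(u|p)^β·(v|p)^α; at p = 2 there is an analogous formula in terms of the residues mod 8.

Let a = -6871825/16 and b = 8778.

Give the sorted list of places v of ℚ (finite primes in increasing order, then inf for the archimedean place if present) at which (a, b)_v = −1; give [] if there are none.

(a, b) ≡ (-274873, 8778) mod (ℚ^×)²; places V = {2, 3, 5, 7, 11, 17, 19, 23, 37, ∞}.
(a,b)_7: α=0, u≡6; β=1, v≡1 (mod 7); (6|7)=-1, (1|7)=+1; sign (−1)^0·-1^1·+1^0 = -1.
(a,b)_23: α=1, u≡4; β=0, v≡15 (mod 23); (4|23)=+1, (15|23)=-1; sign (−1)^0·+1^0·-1^1 = -1.
(a,b)_∞: sgn(-274873)=−, sgn(8778)=+, so +1.
(a,b)_5: α=2, u≡2; β=0, v≡3 (mod 5); (2|5)=-1, (3|5)=-1; sign (−1)^0·-1^0·-1^2 = +1.
(a,b)_2: α=-4, β=1; u≡7, v≡5 (mod 8); ε(u)ε(v)=1·0, αω(v)=-4·1, βω(u)=1·0; sum ≡ 0  ⇒  +1.
(a,b)_17: α=1, u≡16; β=0, v≡6 (mod 17); (16|17)=+1, (6|17)=-1; sign (−1)^0·+1^0·-1^1 = -1.
(a,b)_11: α=0, u≡8; β=1, v≡6 (mod 11); (8|11)=-1, (6|11)=-1; sign (−1)^0·-1^1·-1^0 = -1.
(a,b)_3: α=0, u≡2; β=1, v≡1 (mod 3); (2|3)=-1, (1|3)=+1; sign (−1)^0·-1^1·+1^0 = -1.
(a,b)_19: α=1, u≡16; β=1, v≡6 (mod 19); (16|19)=+1, (6|19)=+1; sign (−1)^1·+1^1·+1^1 = -1.
(a,b)_37: α=1, u≡31; β=0, v≡9 (mod 37); (31|37)=-1, (9|37)=+1; sign (−1)^0·-1^0·+1^1 = +1.
(-274873, 8778 / ℚ) ramifies at {3, 7, 11, 17, 19, 23}: a division algebra.

[3, 7, 11, 17, 19, 23]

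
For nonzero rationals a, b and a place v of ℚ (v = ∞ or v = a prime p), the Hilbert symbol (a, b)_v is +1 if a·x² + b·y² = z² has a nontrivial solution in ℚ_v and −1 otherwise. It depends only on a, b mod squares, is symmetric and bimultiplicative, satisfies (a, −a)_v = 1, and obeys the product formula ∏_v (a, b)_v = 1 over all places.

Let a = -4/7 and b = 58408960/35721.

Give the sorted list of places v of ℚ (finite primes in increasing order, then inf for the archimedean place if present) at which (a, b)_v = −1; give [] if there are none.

Mod squares: a ≡ -7, b ≡ 3565. Check v ∈ {∞, 2, 3, 5, 7, 23, 31}.
v=5: a=5^0·(≡3), b=5^1·(≡2) mod 5; (3|5)=-1, (2|5)=-1; (−1)^{0·1·2}·(-1)^1·(-1)^0 = -1.
v=3: a=3^0·(≡2), b=3^-6·(≡1) mod 3; (2|3)=-1, (1|3)=+1; (−1)^{0·-6·1}·(-1)^-6·(+1)^0 = +1.
v=31: a=31^0·(≡26), b=31^1·(≡15) mod 31; (26|31)=-1, (15|31)=-1; (−1)^{0·1·15}·(-1)^1·(-1)^0 = -1.
v=∞: -7 < 0 and 3565 > 0  ⇒  (a,b)_∞ = +1.
v=2: v_2(a)=2, v_2(b)=14; units ≡ 1, 5 (mod 8); ε·ε+αω+βω = 0·0+2·1+14·0 ≡ 0  ⇒  (a,b)_2 = +1.
v=23: a=23^0·(≡6), b=23^1·(≡22) mod 23; (6|23)=+1, (22|23)=-1; (−1)^{0·1·11}·(+1)^1·(-1)^0 = +1.
v=7: a=7^-1·(≡3), b=7^-2·(≡1) mod 7; (3|7)=-1, (1|7)=+1; (−1)^{-1·-2·3}·(-1)^-2·(+1)^-1 = +1.
(-7, 3565 / ℚ) ramifies at {5, 31}: a division algebra.

[5, 31]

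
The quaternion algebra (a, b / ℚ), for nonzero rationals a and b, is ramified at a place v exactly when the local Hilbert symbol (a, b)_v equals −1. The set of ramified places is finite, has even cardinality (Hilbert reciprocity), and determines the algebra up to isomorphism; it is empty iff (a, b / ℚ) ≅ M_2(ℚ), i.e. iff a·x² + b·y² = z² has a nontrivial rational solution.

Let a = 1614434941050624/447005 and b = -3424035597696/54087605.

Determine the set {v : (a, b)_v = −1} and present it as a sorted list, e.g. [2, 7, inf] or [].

Mod squares: a ≡ 590917195, b ≡ -152830. Check v ∈ {∞, 2, 3, 5, 7, 11, 13, 17, 19, 23, 29, 31, 37}.
v=∞: 590917195 > 0 and -152830 < 0  ⇒  (a,b)_∞ = +1.
v=29: a=29^1·(≡11), b=29^1·(≡2) mod 29; (11|29)=-1, (2|29)=-1; (−1)^{1·1·14}·(-1)^1·(-1)^1 = +1.
v=11: a=11^3·(≡6), b=11^-2·(≡5) mod 11; (6|11)=-1, (5|11)=+1; (−1)^{3·-2·5}·(-1)^-2·(+1)^3 = +1.
v=7: a=7^2·(≡1), b=7^4·(≡2) mod 7; (1|7)=+1, (2|7)=+1; (−1)^{2·4·3}·(+1)^4·(+1)^2 = +1.
v=2: v_2(a)=8, v_2(b)=7; units ≡ 3, 1 (mod 8); ε·ε+αω+βω = 1·0+8·0+7·1 ≡ 1  ⇒  (a,b)_2 = -1.
v=13: a=13^-2·(≡5), b=13^-2·(≡6) mod 13; (5|13)=-1, (6|13)=-1; (−1)^{-2·-2·6}·(-1)^-2·(-1)^-2 = +1.
v=19: a=19^1·(≡3), b=19^0·(≡5) mod 19; (3|19)=-1, (5|19)=+1; (−1)^{1·0·9}·(-1)^0·(+1)^1 = +1.
v=3: a=3^2·(≡1), b=3^6·(≡2) mod 3; (1|3)=+1, (2|3)=-1; (−1)^{2·6·1}·(+1)^6·(-1)^2 = +1.
v=23: a=23^-2·(≡7), b=23^-2·(≡20) mod 23; (7|23)=-1, (20|23)=-1; (−1)^{-2·-2·11}·(-1)^-2·(-1)^-2 = +1.
v=31: a=31^1·(≡7), b=31^1·(≡6) mod 31; (7|31)=+1, (6|31)=-1; (−1)^{1·1·15}·(+1)^1·(-1)^1 = +1.
v=17: a=17^1·(≡11), b=17^1·(≡14) mod 17; (11|17)=-1, (14|17)=-1; (−1)^{1·1·8}·(-1)^1·(-1)^1 = +1.
v=5: a=5^-1·(≡4), b=5^-1·(≡4) mod 5; (4|5)=+1, (4|5)=+1; (−1)^{-1·-1·2}·(+1)^-1·(+1)^-1 = +1.
v=37: a=37^1·(≡22), b=37^0·(≡22) mod 37; (22|37)=-1, (22|37)=-1; (−1)^{1·0·18}·(-1)^0·(-1)^1 = -1.
|Ram(590917195, -152830)| = 2, even; anisotropic at {2, 37}.

[2, 37]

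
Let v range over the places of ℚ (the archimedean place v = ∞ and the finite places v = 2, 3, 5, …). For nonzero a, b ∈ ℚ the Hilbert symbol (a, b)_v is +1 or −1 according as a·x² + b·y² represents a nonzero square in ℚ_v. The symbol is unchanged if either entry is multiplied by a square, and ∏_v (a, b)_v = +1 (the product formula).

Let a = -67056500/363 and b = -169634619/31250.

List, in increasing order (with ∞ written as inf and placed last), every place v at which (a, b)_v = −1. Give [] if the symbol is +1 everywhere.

[3, 5, 7, 11, 17, inf]

(a, b) ≡ (-41055, -22) mod (ℚ^×)²; places V = {2, 3, 5, 7, 11, 17, 23, ∞}.
(a,b)_17: α=1, u≡13; β=2, v≡14 (mod 17); (13|17)=+1, (14|17)=-1; sign (−1)^0·+1^2·-1^1 = -1.
(a,b)_2: α=2, β=-1; u≡1, v≡5 (mod 8); ε(u)ε(v)=0·0, αω(v)=2·1, βω(u)=-1·0; sum ≡ 0  ⇒  +1.
(a,b)_5: α=3, u≡1; β=-6, v≡3 (mod 5); (1|5)=+1, (3|5)=-1; sign (−1)^0·+1^-6·-1^3 = -1.
(a,b)_7: α=3, u≡4; β=2, v≡5 (mod 7); (4|7)=+1, (5|7)=-1; sign (−1)^0·+1^2·-1^3 = -1.
(a,b)_∞: sgn(-41055)=−, sgn(-22)=−, so -1.
(a,b)_11: α=-2, u≡2; β=3, v≡3 (mod 11); (2|11)=-1, (3|11)=+1; sign (−1)^0·-1^3·+1^-2 = -1.
(a,b)_3: α=-1, u≡1; β=2, v≡2 (mod 3); (1|3)=+1, (2|3)=-1; sign (−1)^0·+1^2·-1^-1 = -1.
(a,b)_23: α=1, u≡4; β=0, v≡4 (mod 23); (4|23)=+1, (4|23)=+1; sign (−1)^0·+1^0·+1^1 = +1.
(-41055, -22 / ℚ) ramifies at {3, 5, 7, 11, 17, ∞}: a division algebra.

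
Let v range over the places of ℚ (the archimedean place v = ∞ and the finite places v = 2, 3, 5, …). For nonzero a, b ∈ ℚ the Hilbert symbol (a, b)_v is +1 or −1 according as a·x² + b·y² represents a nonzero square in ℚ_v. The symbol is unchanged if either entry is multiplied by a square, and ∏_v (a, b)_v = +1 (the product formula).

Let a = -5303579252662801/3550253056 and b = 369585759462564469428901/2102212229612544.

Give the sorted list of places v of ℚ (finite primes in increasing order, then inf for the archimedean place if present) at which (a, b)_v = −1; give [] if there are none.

[29, 43]

(a, b) ≡ (-58609, 1189) mod (ℚ^×)²; places V = {2, 3, 7, 11, 19, 23, 29, 41, 43, 47, ∞}.
(a,b)_3: α=0, u≡2; β=-8, v≡1 (mod 3); (2|3)=-1, (1|3)=+1; sign (−1)^0·-1^-8·+1^0 = +1.
(a,b)_47: α=1, u≡20; β=2, v≡4 (mod 47); (20|47)=-1, (4|47)=+1; sign (−1)^0·-1^2·+1^1 = +1.
(a,b)_41: α=2, u≡40; β=3, v≡38 (mod 41); (40|41)=+1, (38|41)=-1; sign (−1)^0·+1^3·-1^2 = +1.
(a,b)_7: α=-4, u≡4; β=-4, v≡3 (mod 7); (4|7)=+1, (3|7)=-1; sign (−1)^0·+1^-4·-1^-4 = +1.
(a,b)_43: α=1, u≡10; β=2, v≡12 (mod 43); (10|43)=+1, (12|43)=-1; sign (−1)^0·+1^2·-1^1 = -1.
(a,b)_2: α=-12, β=-10; u≡7, v≡5 (mod 8); ε(u)ε(v)=1·0, αω(v)=-12·1, βω(u)=-10·0; sum ≡ 0  ⇒  +1.
(a,b)_19: α=-2, u≡11; β=-4, v≡9 (mod 19); (11|19)=+1, (9|19)=+1; sign (−1)^0·+1^-4·+1^-2 = +1.
(a,b)_11: α=2, u≡6; β=2, v≡9 (mod 11); (6|11)=-1, (9|11)=+1; sign (−1)^0·-1^2·+1^2 = +1.
(a,b)_23: α=2, u≡4; β=2, v≡2 (mod 23); (4|23)=+1, (2|23)=+1; sign (−1)^0·+1^2·+1^2 = +1.
(a,b)_29: α=3, u≡24; β=5, v≡11 (mod 29); (24|29)=+1, (11|29)=-1; sign (−1)^0·+1^5·-1^3 = -1.
(a,b)_∞: sgn(-58609)=−, sgn(1189)=+, so +1.
|Ram(-58609, 1189)| = 2, even; anisotropic at {29, 43}.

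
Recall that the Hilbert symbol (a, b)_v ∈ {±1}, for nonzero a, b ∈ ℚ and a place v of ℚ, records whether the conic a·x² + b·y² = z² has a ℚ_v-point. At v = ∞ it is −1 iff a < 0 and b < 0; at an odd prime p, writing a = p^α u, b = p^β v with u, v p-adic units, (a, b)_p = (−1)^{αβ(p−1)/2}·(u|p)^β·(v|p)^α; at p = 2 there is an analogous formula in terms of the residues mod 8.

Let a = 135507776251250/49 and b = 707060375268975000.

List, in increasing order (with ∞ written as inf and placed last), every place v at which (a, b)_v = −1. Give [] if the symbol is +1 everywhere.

[2, 5, 13, 19]

Mod squares: a ≡ 2, b ≡ 535990. Check v ∈ {∞, 2, 3, 5, 7, 13, 19, 31, 43}.
v=5: a=5^4·(≡3), b=5^5·(≡2) mod 5; (3|5)=-1, (2|5)=-1; (−1)^{4·5·2}·(-1)^5·(-1)^4 = -1.
v=31: a=31^2·(≡18), b=31^3·(≡17) mod 31; (18|31)=+1, (17|31)=-1; (−1)^{2·3·15}·(+1)^3·(-1)^2 = +1.
v=2: v_2(a)=1, v_2(b)=3; units ≡ 1, 3 (mod 8); ε·ε+αω+βω = 0·1+1·1+3·0 ≡ 1  ⇒  (a,b)_2 = -1.
v=7: a=7^-2·(≡4), b=7^1·(≡1) mod 7; (4|7)=+1, (1|7)=+1; (−1)^{-2·1·3}·(+1)^1·(+1)^-2 = +1.
v=3: a=3^0·(≡2), b=3^2·(≡1) mod 3; (2|3)=-1, (1|3)=+1; (−1)^{0·2·1}·(-1)^2·(+1)^0 = +1.
v=∞: 2 > 0 and 535990 > 0  ⇒  (a,b)_∞ = +1.
v=43: a=43^2·(≡26), b=43^0·(≡21) mod 43; (26|43)=-1, (21|43)=+1; (−1)^{2·0·21}·(-1)^0·(+1)^2 = +1.
v=13: a=13^2·(≡7), b=13^3·(≡2) mod 13; (7|13)=-1, (2|13)=-1; (−1)^{2·3·6}·(-1)^3·(-1)^2 = -1.
v=19: a=19^2·(≡10), b=19^3·(≡3) mod 19; (10|19)=-1, (3|19)=-1; (−1)^{2·3·9}·(-1)^3·(-1)^2 = -1.
|Ram(2, 535990)| = 4, even; anisotropic at {2, 5, 13, 19}.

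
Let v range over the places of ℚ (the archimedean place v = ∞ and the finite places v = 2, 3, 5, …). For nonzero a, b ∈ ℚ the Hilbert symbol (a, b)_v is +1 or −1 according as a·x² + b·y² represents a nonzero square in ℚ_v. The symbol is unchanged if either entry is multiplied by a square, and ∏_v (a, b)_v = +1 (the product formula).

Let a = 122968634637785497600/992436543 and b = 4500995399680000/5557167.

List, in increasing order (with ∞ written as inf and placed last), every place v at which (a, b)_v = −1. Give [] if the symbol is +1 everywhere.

[7, 29]

Mod squares: a ≡ 1153243, b ≡ 1729. Check v ∈ {∞, 2, 3, 5, 7, 11, 13, 19, 23, 29}.
v=19: a=19^1·(≡6), b=19^1·(≡14) mod 19; (6|19)=+1, (14|19)=-1; (−1)^{1·1·9}·(+1)^1·(-1)^1 = +1.
v=11: a=11^0·(≡5), b=11^-2·(≡6) mod 11; (5|11)=+1, (6|11)=-1; (−1)^{0·-2·5}·(+1)^-2·(-1)^0 = +1.
v=2: v_2(a)=26, v_2(b)=16; units ≡ 3, 1 (mod 8); ε·ε+αω+βω = 1·0+26·0+16·1 ≡ 0  ⇒  (a,b)_2 = +1.
v=13: a=13^1·(≡9), b=13^1·(≡3) mod 13; (9|13)=+1, (3|13)=+1; (−1)^{1·1·6}·(+1)^1·(+1)^1 = +1.
v=23: a=23^3·(≡13), b=23^2·(≡2) mod 23; (13|23)=+1, (2|23)=+1; (−1)^{3·2·11}·(+1)^2·(+1)^3 = +1.
v=3: a=3^-10·(≡1), b=3^-8·(≡1) mod 3; (1|3)=+1, (1|3)=+1; (−1)^{-10·-8·1}·(+1)^-8·(+1)^-10 = +1.
v=∞: 1153243 > 0 and 1729 > 0  ⇒  (a,b)_∞ = +1.
v=5: a=5^2·(≡3), b=5^4·(≡4) mod 5; (3|5)=-1, (4|5)=+1; (−1)^{2·4·2}·(-1)^4·(+1)^2 = +1.
v=29: a=29^3·(≡26), b=29^2·(≡14) mod 29; (26|29)=-1, (14|29)=-1; (−1)^{3·2·14}·(-1)^2·(-1)^3 = -1.
v=7: a=7^-5·(≡1), b=7^-1·(≡1) mod 7; (1|7)=+1, (1|7)=+1; (−1)^{-5·-1·3}·(+1)^-1·(+1)^-5 = -1.
|Ram(1153243, 1729)| = 2, even; anisotropic at {7, 29}.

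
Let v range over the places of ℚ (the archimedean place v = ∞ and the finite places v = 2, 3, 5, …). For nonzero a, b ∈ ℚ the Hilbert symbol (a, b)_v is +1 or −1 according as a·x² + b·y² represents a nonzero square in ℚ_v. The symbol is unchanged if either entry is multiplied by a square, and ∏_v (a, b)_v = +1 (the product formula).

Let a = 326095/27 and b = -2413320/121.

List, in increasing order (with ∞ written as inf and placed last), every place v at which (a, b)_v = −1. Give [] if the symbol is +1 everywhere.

[2, 3, 5, 17]

(a, b) ≡ (165, -3570) mod (ℚ^×)²; places V = {2, 3, 5, 7, 11, 13, 17, ∞}.
(a,b)_7: α=2, u≡2; β=1, v≡2 (mod 7); (2|7)=+1, (2|7)=+1; sign (−1)^0·+1^1·+1^2 = +1.
(a,b)_5: α=1, u≡2; β=1, v≡1 (mod 5); (2|5)=-1, (1|5)=+1; sign (−1)^0·-1^1·+1^1 = -1.
(a,b)_17: α=0, u≡12; β=1, v≡12 (mod 17); (12|17)=-1, (12|17)=-1; sign (−1)^0·-1^1·-1^0 = -1.
(a,b)_13: α=0, u≡3; β=2, v≡5 (mod 13); (3|13)=+1, (5|13)=-1; sign (−1)^0·+1^2·-1^0 = +1.
(a,b)_11: α=3, u≡5; β=-2, v≡3 (mod 11); (5|11)=+1, (3|11)=+1; sign (−1)^0·+1^-2·+1^3 = +1.
(a,b)_∞: sgn(165)=+, sgn(-3570)=−, so +1.
(a,b)_2: α=0, β=3; u≡5, v≡7 (mod 8); ε(u)ε(v)=0·1, αω(v)=0·0, βω(u)=3·1; sum ≡ 1  ⇒  -1.
(a,b)_3: α=-3, u≡1; β=1, v≡1 (mod 3); (1|3)=+1, (1|3)=+1; sign (−1)^1·+1^1·+1^-3 = -1.
Ram(165, -3570) = {2, 3, 5, 17}; no ℚ_2-point on the conic.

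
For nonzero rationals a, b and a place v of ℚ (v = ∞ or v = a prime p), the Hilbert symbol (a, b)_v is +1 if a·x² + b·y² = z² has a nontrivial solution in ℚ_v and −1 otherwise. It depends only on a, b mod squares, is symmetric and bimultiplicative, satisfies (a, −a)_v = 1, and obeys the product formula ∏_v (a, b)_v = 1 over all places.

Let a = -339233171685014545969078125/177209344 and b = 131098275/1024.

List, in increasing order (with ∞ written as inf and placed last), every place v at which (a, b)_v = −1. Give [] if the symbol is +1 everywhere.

[2, 3, 23, 47]

Mod squares: a ≡ -1949636469, b ≡ 11891. Check v ∈ {∞, 2, 3, 5, 7, 11, 13, 23, 31, 41, 43, 47}.
v=11: a=11^1·(≡7), b=11^1·(≡9) mod 11; (7|11)=-1, (9|11)=+1; (−1)^{1·1·5}·(-1)^1·(+1)^1 = +1.
v=41: a=41^1·(≡29), b=41^0·(≡4) mod 41; (29|41)=-1, (4|41)=+1; (−1)^{1·0·20}·(-1)^0·(+1)^1 = +1.
v=∞: -1949636469 < 0 and 11891 > 0  ⇒  (a,b)_∞ = +1.
v=23: a=23^3·(≡14), b=23^1·(≡15) mod 23; (14|23)=-1, (15|23)=-1; (−1)^{3·1·11}·(-1)^1·(-1)^3 = -1.
v=7: a=7^6·(≡6), b=7^2·(≡6) mod 7; (6|7)=-1, (6|7)=-1; (−1)^{6·2·3}·(-1)^2·(-1)^6 = +1.
v=31: a=31^1·(≡15), b=31^0·(≡19) mod 31; (15|31)=-1, (19|31)=+1; (−1)^{1·0·15}·(-1)^0·(+1)^1 = +1.
v=13: a=13^-2·(≡3), b=13^0·(≡10) mod 13; (3|13)=+1, (10|13)=+1; (−1)^{-2·0·6}·(+1)^0·(+1)^-2 = +1.
v=47: a=47^3·(≡6), b=47^1·(≡36) mod 47; (6|47)=+1, (36|47)=+1; (−1)^{3·1·23}·(+1)^1·(+1)^3 = -1.
v=43: a=43^1·(≡14), b=43^0·(≡21) mod 43; (14|43)=+1, (21|43)=+1; (−1)^{1·0·21}·(+1)^0·(+1)^1 = +1.
v=3: a=3^5·(≡2), b=3^2·(≡2) mod 3; (2|3)=-1, (2|3)=-1; (−1)^{5·2·1}·(-1)^2·(-1)^5 = -1.
v=2: v_2(a)=-20, v_2(b)=-10; units ≡ 3, 3 (mod 8); ε·ε+αω+βω = 1·1+-20·1+-10·1 ≡ 1  ⇒  (a,b)_2 = -1.
v=5: a=5^6·(≡1), b=5^2·(≡4) mod 5; (1|5)=+1, (4|5)=+1; (−1)^{6·2·2}·(+1)^2·(+1)^6 = +1.
Ram(-1949636469, 11891) = {2, 3, 23, 47}; no ℚ_2-point on the conic.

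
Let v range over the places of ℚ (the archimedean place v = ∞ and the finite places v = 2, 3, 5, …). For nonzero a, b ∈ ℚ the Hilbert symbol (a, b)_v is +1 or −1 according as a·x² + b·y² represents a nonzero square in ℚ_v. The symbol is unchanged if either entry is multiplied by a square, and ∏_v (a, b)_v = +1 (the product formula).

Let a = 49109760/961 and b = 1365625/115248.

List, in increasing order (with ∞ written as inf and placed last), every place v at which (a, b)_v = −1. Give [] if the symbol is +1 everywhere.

Mod squares: a ≡ 435, b ≡ 6555. Check v ∈ {∞, 2, 3, 5, 7, 19, 23, 29, 31}.
v=2: v_2(a)=8, v_2(b)=-4; units ≡ 3, 3 (mod 8); ε·ε+αω+βω = 1·1+8·1+-4·1 ≡ 1  ⇒  (a,b)_2 = -1.
v=19: a=19^0·(≡9), b=19^1·(≡13) mod 19; (9|19)=+1, (13|19)=-1; (−1)^{0·1·9}·(+1)^1·(-1)^0 = +1.
v=31: a=31^-2·(≡25), b=31^0·(≡8) mod 31; (25|31)=+1, (8|31)=+1; (−1)^{-2·0·15}·(+1)^0·(+1)^-2 = +1.
v=29: a=29^1·(≡18), b=29^0·(≡22) mod 29; (18|29)=-1, (22|29)=+1; (−1)^{1·0·14}·(-1)^0·(+1)^1 = +1.
v=3: a=3^3·(≡1), b=3^-1·(≡1) mod 3; (1|3)=+1, (1|3)=+1; (−1)^{3·-1·1}·(+1)^-1·(+1)^3 = -1.
v=5: a=5^1·(≡2), b=5^5·(≡4) mod 5; (2|5)=-1, (4|5)=+1; (−1)^{1·5·2}·(-1)^5·(+1)^1 = -1.
v=7: a=7^2·(≡4), b=7^-4·(≡5) mod 7; (4|7)=+1, (5|7)=-1; (−1)^{2·-4·3}·(+1)^-4·(-1)^2 = +1.
v=23: a=23^0·(≡14), b=23^1·(≡16) mod 23; (14|23)=-1, (16|23)=+1; (−1)^{0·1·11}·(-1)^1·(+1)^0 = -1.
v=∞: 435 > 0 and 6555 > 0  ⇒  (a,b)_∞ = +1.
|Ram(435, 6555)| = 4, even; anisotropic at {2, 3, 5, 23}.

[2, 3, 5, 23]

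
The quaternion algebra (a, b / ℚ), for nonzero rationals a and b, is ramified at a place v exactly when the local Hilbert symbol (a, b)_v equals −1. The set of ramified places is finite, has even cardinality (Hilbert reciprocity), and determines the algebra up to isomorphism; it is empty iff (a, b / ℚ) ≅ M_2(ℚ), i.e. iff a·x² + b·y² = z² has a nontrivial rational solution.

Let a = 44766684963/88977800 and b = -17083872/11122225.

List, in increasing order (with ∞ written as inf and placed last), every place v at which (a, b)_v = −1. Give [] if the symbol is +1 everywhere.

[2, 3, 7, 11]

Mod squares: a ≡ 6006, b ≡ -78. Check v ∈ {∞, 2, 3, 5, 7, 11, 13, 23, 29}.
v=11: a=11^3·(≡2), b=11^0·(≡2) mod 11; (2|11)=-1, (2|11)=-1; (−1)^{3·0·5}·(-1)^0·(-1)^3 = -1.
v=∞: 6006 > 0 and -78 < 0  ⇒  (a,b)_∞ = +1.
v=3: a=3^7·(≡1), b=3^5·(≡1) mod 3; (1|3)=+1, (1|3)=+1; (−1)^{7·5·1}·(+1)^5·(+1)^7 = -1.
v=23: a=23^-2·(≡2), b=23^-2·(≡15) mod 23; (2|23)=+1, (15|23)=-1; (−1)^{-2·-2·11}·(+1)^-2·(-1)^-2 = +1.
v=13: a=13^3·(≡7), b=13^3·(≡5) mod 13; (7|13)=-1, (5|13)=-1; (−1)^{3·3·6}·(-1)^3·(-1)^3 = +1.
v=29: a=29^-2·(≡3), b=29^-2·(≡28) mod 29; (3|29)=-1, (28|29)=+1; (−1)^{-2·-2·14}·(-1)^-2·(+1)^-2 = +1.
v=5: a=5^-2·(≡4), b=5^-2·(≡2) mod 5; (4|5)=+1, (2|5)=-1; (−1)^{-2·-2·2}·(+1)^-2·(-1)^-2 = +1.
v=7: a=7^1·(≡2), b=7^0·(≡3) mod 7; (2|7)=+1, (3|7)=-1; (−1)^{1·0·3}·(+1)^0·(-1)^1 = -1.
v=2: v_2(a)=-3, v_2(b)=5; units ≡ 3, 1 (mod 8); ε·ε+αω+βω = 1·0+-3·0+5·1 ≡ 1  ⇒  (a,b)_2 = -1.
(6006, -78 / ℚ) ramifies at {2, 3, 7, 11}: a division algebra.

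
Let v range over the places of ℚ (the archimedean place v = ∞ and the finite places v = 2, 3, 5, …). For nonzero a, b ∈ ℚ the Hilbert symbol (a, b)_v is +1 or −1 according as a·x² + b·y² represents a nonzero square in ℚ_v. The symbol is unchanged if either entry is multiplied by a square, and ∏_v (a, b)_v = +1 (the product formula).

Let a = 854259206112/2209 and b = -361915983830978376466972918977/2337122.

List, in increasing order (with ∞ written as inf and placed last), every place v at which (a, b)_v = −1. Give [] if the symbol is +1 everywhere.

(a, b) ≡ (78, -58786) mod (ℚ^×)²; places V = {2, 3, 7, 13, 17, 19, 23, 47, ∞}.
(a,b)_3: α=9, u≡2; β=14, v≡2 (mod 3); (2|3)=-1, (2|3)=-1; sign (−1)^0·-1^14·-1^9 = -1.
(a,b)_19: α=2, u≡13; β=5, v≡8 (mod 19); (13|19)=-1, (8|19)=-1; sign (−1)^0·-1^5·-1^2 = -1.
(a,b)_47: α=-2, u≡29; β=-2, v≡38 (mod 47); (29|47)=-1, (38|47)=-1; sign (−1)^0·-1^-2·-1^-2 = +1.
(a,b)_17: α=2, u≡11; β=5, v≡5 (mod 17); (11|17)=-1, (5|17)=-1; sign (−1)^0·-1^5·-1^2 = -1.
(a,b)_∞: sgn(78)=+, sgn(-58786)=−, so +1.
(a,b)_7: α=0, u≡1; β=3, v≡4 (mod 7); (1|7)=+1, (4|7)=+1; sign (−1)^0·+1^3·+1^0 = +1.
(a,b)_23: α=0, u≡13; β=-2, v≡13 (mod 23); (13|23)=+1, (13|23)=+1; sign (−1)^0·+1^-2·+1^0 = +1.
(a,b)_13: α=1, u≡2; β=7, v≡11 (mod 13); (2|13)=-1, (11|13)=-1; sign (−1)^0·-1^7·-1^1 = +1.
(a,b)_2: α=5, β=-1; u≡7, v≡7 (mod 8); ε(u)ε(v)=1·1, αω(v)=5·0, βω(u)=-1·0; sum ≡ 1  ⇒  -1.
(78, -58786 / ℚ) ramifies at {2, 3, 17, 19}: a division algebra.

[2, 3, 17, 19]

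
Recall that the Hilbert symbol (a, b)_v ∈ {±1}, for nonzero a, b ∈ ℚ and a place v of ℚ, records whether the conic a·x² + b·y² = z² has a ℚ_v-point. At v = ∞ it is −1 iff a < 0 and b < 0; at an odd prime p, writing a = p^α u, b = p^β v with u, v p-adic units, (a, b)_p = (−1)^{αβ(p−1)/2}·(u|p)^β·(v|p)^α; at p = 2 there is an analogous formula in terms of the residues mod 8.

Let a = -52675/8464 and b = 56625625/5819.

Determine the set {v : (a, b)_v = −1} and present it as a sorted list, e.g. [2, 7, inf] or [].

Mod squares: a ≡ -43, b ≡ 11. Check v ∈ {∞, 2, 5, 7, 11, 23, 43}.
v=7: a=7^2·(≡3), b=7^2·(≡1) mod 7; (3|7)=-1, (1|7)=+1; (−1)^{2·2·3}·(-1)^2·(+1)^2 = +1.
v=2: v_2(a)=-4, v_2(b)=0; units ≡ 5, 3 (mod 8); ε·ε+αω+βω = 0·1+-4·1+0·1 ≡ 0  ⇒  (a,b)_2 = +1.
v=5: a=5^2·(≡2), b=5^4·(≡4) mod 5; (2|5)=-1, (4|5)=+1; (−1)^{2·4·2}·(-1)^4·(+1)^2 = +1.
v=23: a=23^-2·(≡4), b=23^-2·(≡14) mod 23; (4|23)=+1, (14|23)=-1; (−1)^{-2·-2·11}·(+1)^-2·(-1)^-2 = +1.
v=∞: -43 < 0 and 11 > 0  ⇒  (a,b)_∞ = +1.
v=11: a=11^0·(≡3), b=11^-1·(≡1) mod 11; (3|11)=+1, (1|11)=+1; (−1)^{0·-1·5}·(+1)^-1·(+1)^0 = +1.
v=43: a=43^1·(≡3), b=43^2·(≡16) mod 43; (3|43)=-1, (16|43)=+1; (−1)^{1·2·21}·(-1)^2·(+1)^1 = +1.
Ram(a, b) = ∅: the form -43·x² + 11·y² − z² is isotropic over every ℚ_v, so by Hasse–Minkowski it is isotropic over ℚ.

[]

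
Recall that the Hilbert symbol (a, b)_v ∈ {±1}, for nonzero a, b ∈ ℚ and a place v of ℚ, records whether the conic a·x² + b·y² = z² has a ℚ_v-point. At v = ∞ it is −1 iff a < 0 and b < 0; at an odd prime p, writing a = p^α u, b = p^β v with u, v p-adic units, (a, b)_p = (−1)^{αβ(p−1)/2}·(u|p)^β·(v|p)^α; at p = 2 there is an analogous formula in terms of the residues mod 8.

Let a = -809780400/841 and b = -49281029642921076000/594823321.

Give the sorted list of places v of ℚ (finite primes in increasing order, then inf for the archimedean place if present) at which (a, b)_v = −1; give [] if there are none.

[2, 11, 13, inf]

(a, b) ≡ (-11, -4290) mod (ℚ^×)²; places V = {2, 3, 5, 7, 11, 13, 19, 29, 37, ∞}.
(a,b)_∞: sgn(-11)=−, sgn(-4290)=−, so -1.
(a,b)_29: α=-2, u≡27; β=-6, v≡17 (mod 29); (27|29)=-1, (17|29)=-1; sign (−1)^0·-1^-6·-1^-2 = +1.
(a,b)_7: α=0, u≡5; β=2, v≡4 (mod 7); (5|7)=-1, (4|7)=+1; sign (−1)^0·-1^2·+1^0 = +1.
(a,b)_19: α=0, u≡15; β=2, v≡11 (mod 19); (15|19)=-1, (11|19)=+1; sign (−1)^0·-1^2·+1^0 = +1.
(a,b)_3: α=2, u≡1; β=5, v≡1 (mod 3); (1|3)=+1, (1|3)=+1; sign (−1)^0·+1^5·+1^2 = +1.
(a,b)_11: α=3, u≡2; β=5, v≡10 (mod 11); (2|11)=-1, (10|11)=-1; sign (−1)^1·-1^5·-1^3 = -1.
(a,b)_5: α=2, u≡4; β=3, v≡2 (mod 5); (4|5)=+1, (2|5)=-1; sign (−1)^0·+1^3·-1^2 = +1.
(a,b)_13: α=2, u≡2; β=1, v≡11 (mod 13); (2|13)=-1, (11|13)=-1; sign (−1)^0·-1^1·-1^2 = -1.
(a,b)_2: α=4, β=5; u≡5, v≡7 (mod 8); ε(u)ε(v)=0·1, αω(v)=4·0, βω(u)=5·1; sum ≡ 1  ⇒  -1.
(a,b)_37: α=0, u≡25; β=2, v≡22 (mod 37); (25|37)=+1, (22|37)=-1; sign (−1)^0·+1^2·-1^0 = +1.
(-11, -4290 / ℚ) ramifies at {2, 11, 13, ∞}: a division algebra.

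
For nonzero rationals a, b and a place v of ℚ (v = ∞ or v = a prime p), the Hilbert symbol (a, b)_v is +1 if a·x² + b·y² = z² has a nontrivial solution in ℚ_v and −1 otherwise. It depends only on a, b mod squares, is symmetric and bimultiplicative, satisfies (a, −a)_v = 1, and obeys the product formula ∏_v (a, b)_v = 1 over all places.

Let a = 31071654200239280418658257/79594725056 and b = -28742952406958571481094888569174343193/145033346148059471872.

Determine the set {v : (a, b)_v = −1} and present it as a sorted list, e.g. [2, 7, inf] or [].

(a, b) ≡ (4147, -1653366) mod (ℚ^×)²; places V = {2, 3, 7, 11, 13, 29, 31, 41, 47, ∞}.
(a,b)_11: α=-1, u≡5; β=-3, v≡5 (mod 11); (5|11)=+1, (5|11)=+1; sign (−1)^1·+1^-3·+1^-1 = -1.
(a,b)_7: α=-6, u≡5; β=-12, v≡6 (mod 7); (5|7)=-1, (6|7)=-1; sign (−1)^0·-1^-12·-1^-6 = +1.
(a,b)_2: α=-6, β=-13; u≡3, v≡5 (mod 8); ε(u)ε(v)=1·0, αω(v)=-6·1, βω(u)=-13·1; sum ≡ 1  ⇒  -1.
(a,b)_3: α=22, u≡1; β=31, v≡2 (mod 3); (1|3)=+1, (2|3)=-1; sign (−1)^0·+1^31·-1^22 = +1.
(a,b)_∞: sgn(4147)=+, sgn(-1653366)=−, so +1.
(a,b)_31: α=-2, u≡11; β=-2, v≡8 (mod 31); (11|31)=-1, (8|31)=+1; sign (−1)^0·-1^-2·+1^-2 = +1.
(a,b)_13: α=1, u≡11; β=1, v≡4 (mod 13); (11|13)=-1, (4|13)=+1; sign (−1)^0·-1^1·+1^1 = -1.
(a,b)_29: α=5, u≡8; β=8, v≡12 (mod 29); (8|29)=-1, (12|29)=-1; sign (−1)^0·-1^8·-1^5 = -1.
(a,b)_41: α=2, u≡22; β=3, v≡16 (mod 41); (22|41)=-1, (16|41)=+1; sign (−1)^0·-1^3·+1^2 = -1.
(a,b)_47: α=2, u≡15; β=3, v≡18 (mod 47); (15|47)=-1, (18|47)=+1; sign (−1)^0·-1^3·+1^2 = -1.
(4147, -1653366 / ℚ) ramifies at {2, 11, 13, 29, 41, 47}: a division algebra.

[2, 11, 13, 29, 41, 47]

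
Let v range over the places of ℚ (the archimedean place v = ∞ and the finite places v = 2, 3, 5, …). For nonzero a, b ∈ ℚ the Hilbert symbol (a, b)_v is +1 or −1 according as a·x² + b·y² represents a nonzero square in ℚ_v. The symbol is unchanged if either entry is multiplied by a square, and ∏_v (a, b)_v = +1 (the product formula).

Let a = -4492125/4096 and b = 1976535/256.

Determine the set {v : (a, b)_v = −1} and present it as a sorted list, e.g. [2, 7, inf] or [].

(a, b) ≡ (-165, 15) mod (ℚ^×)²; places V = {2, 3, 5, 11, ∞}.
(a,b)_2: α=-12, β=-8; u≡3, v≡7 (mod 8); ε(u)ε(v)=1·1, αω(v)=-12·0, βω(u)=-8·1; sum ≡ 1  ⇒  -1.
(a,b)_5: α=3, u≡3; β=1, v≡2 (mod 5); (3|5)=-1, (2|5)=-1; sign (−1)^0·-1^1·-1^3 = +1.
(a,b)_∞: sgn(-165)=−, sgn(15)=+, so +1.
(a,b)_11: α=3, u≡6; β=4, v≡1 (mod 11); (6|11)=-1, (1|11)=+1; sign (−1)^0·-1^4·+1^3 = +1.
(a,b)_3: α=3, u≡2; β=3, v≡2 (mod 3); (2|3)=-1, (2|3)=-1; sign (−1)^1·-1^3·-1^3 = -1.
(-165, 15 / ℚ) ramifies at {2, 3}: a division algebra.

[2, 3]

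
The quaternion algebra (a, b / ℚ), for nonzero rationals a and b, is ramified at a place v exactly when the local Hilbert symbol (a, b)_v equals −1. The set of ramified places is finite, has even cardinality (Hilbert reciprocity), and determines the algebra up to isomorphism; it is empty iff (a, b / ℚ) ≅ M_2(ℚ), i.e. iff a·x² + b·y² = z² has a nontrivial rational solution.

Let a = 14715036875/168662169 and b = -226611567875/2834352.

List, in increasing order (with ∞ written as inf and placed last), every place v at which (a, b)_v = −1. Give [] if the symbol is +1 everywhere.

[2, 3]

Mod squares: a ≡ 11, b ≡ -105. Check v ∈ {∞, 2, 3, 5, 7, 11, 13, 19, 37}.
v=2: v_2(a)=0, v_2(b)=-4; units ≡ 3, 7 (mod 8); ε·ε+αω+βω = 1·1+0·0+-4·1 ≡ 1  ⇒  (a,b)_2 = -1.
v=∞: 11 > 0 and -105 < 0  ⇒  (a,b)_∞ = +1.
v=13: a=13^-2·(≡8), b=13^0·(≡9) mod 13; (8|13)=-1, (9|13)=+1; (−1)^{-2·0·6}·(-1)^0·(+1)^-2 = +1.
v=3: a=3^-6·(≡2), b=3^-11·(≡1) mod 3; (2|3)=-1, (1|3)=+1; (−1)^{-6·-11·1}·(-1)^-11·(+1)^-6 = -1.
v=5: a=5^4·(≡1), b=5^3·(≡1) mod 5; (1|5)=+1, (1|5)=+1; (−1)^{4·3·2}·(+1)^3·(+1)^4 = +1.
v=19: a=19^2·(≡7), b=19^2·(≡11) mod 19; (7|19)=+1, (11|19)=+1; (−1)^{2·2·9}·(+1)^2·(+1)^2 = +1.
v=7: a=7^2·(≡2), b=7^3·(≡3) mod 7; (2|7)=+1, (3|7)=-1; (−1)^{2·3·3}·(+1)^3·(-1)^2 = +1.
v=11: a=11^3·(≡4), b=11^4·(≡4) mod 11; (4|11)=+1, (4|11)=+1; (−1)^{3·4·5}·(+1)^4·(+1)^3 = +1.
v=37: a=37^-2·(≡11), b=37^0·(≡13) mod 37; (11|37)=+1, (13|37)=-1; (−1)^{-2·0·18}·(+1)^0·(-1)^-2 = +1.
|Ram(11, -105)| = 2, even; anisotropic at {2, 3}.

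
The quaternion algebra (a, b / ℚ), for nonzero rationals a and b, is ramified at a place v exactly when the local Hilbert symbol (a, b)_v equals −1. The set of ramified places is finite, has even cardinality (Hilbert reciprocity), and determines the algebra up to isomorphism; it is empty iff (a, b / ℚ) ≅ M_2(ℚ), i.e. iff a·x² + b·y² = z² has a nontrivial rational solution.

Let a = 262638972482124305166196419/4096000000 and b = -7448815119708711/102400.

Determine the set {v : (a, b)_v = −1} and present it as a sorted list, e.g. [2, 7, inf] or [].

Mod squares: a ≡ 731, b ≡ -204631. Check v ∈ {∞, 2, 3, 5, 7, 17, 23, 29, 31, 41, 43}.
v=5: a=5^-6·(≡1), b=5^-2·(≡4) mod 5; (1|5)=+1, (4|5)=+1; (−1)^{-6·-2·2}·(+1)^-2·(+1)^-6 = +1.
v=∞: 731 > 0 and -204631 < 0  ⇒  (a,b)_∞ = +1.
v=3: a=3^8·(≡2), b=3^4·(≡2) mod 3; (2|3)=-1, (2|3)=-1; (−1)^{8·4·1}·(-1)^4·(-1)^8 = +1.
v=7: a=7^2·(≡6), b=7^1·(≡5) mod 7; (6|7)=-1, (5|7)=-1; (−1)^{2·1·3}·(-1)^1·(-1)^2 = -1.
v=31: a=31^2·(≡2), b=31^1·(≡25) mod 31; (2|31)=+1, (25|31)=+1; (−1)^{2·1·15}·(+1)^1·(+1)^2 = +1.
v=41: a=41^2·(≡14), b=41^1·(≡7) mod 41; (14|41)=-1, (7|41)=-1; (−1)^{2·1·20}·(-1)^1·(-1)^2 = -1.
v=17: a=17^1·(≡13), b=17^2·(≡15) mod 17; (13|17)=+1, (15|17)=+1; (−1)^{1·2·8}·(+1)^2·(+1)^1 = +1.
v=23: a=23^2·(≡18), b=23^1·(≡13) mod 23; (18|23)=+1, (13|23)=+1; (−1)^{2·1·11}·(+1)^1·(+1)^2 = +1.
v=43: a=43^3·(≡25), b=43^2·(≡15) mod 43; (25|43)=+1, (15|43)=+1; (−1)^{3·2·21}·(+1)^2·(+1)^3 = +1.
v=29: a=29^4·(≡4), b=29^2·(≡4) mod 29; (4|29)=+1, (4|29)=+1; (−1)^{4·2·14}·(+1)^2·(+1)^4 = +1.
v=2: v_2(a)=-18, v_2(b)=-12; units ≡ 3, 1 (mod 8); ε·ε+αω+βω = 1·0+-18·0+-12·1 ≡ 0  ⇒  (a,b)_2 = +1.
(731, -204631 / ℚ) ramifies at {7, 41}: a division algebra.

[7, 41]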